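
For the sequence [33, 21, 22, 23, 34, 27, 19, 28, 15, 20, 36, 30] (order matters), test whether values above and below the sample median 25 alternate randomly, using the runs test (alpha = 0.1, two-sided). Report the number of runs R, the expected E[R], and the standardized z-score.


Step 1: Compute median = 25; label A = above, B = below.
Labels in order: ABBBAABABBAA  (n_A = 6, n_B = 6)
Step 2: Count runs R = 7.
Step 3: Under H0 (random ordering), E[R] = 2*n_A*n_B/(n_A+n_B) + 1 = 2*6*6/12 + 1 = 7.0000.
        Var[R] = 2*n_A*n_B*(2*n_A*n_B - n_A - n_B) / ((n_A+n_B)^2 * (n_A+n_B-1)) = 4320/1584 = 2.7273.
        SD[R] = 1.6514.
Step 4: R = E[R], so z = 0 with no continuity correction.
Step 5: Two-sided p-value via normal approximation = 2*(1 - Phi(|z|)) = 1.000000.
Step 6: alpha = 0.1. fail to reject H0.

R = 7, z = 0.0000, p = 1.000000, fail to reject H0.


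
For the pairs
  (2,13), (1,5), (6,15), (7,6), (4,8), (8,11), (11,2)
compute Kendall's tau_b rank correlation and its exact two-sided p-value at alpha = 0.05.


Step 1: Enumerate the 21 unordered pairs (i,j) with i<j and classify each by sign(x_j-x_i) * sign(y_j-y_i).
  (1,2):dx=-1,dy=-8->C; (1,3):dx=+4,dy=+2->C; (1,4):dx=+5,dy=-7->D; (1,5):dx=+2,dy=-5->D
  (1,6):dx=+6,dy=-2->D; (1,7):dx=+9,dy=-11->D; (2,3):dx=+5,dy=+10->C; (2,4):dx=+6,dy=+1->C
  (2,5):dx=+3,dy=+3->C; (2,6):dx=+7,dy=+6->C; (2,7):dx=+10,dy=-3->D; (3,4):dx=+1,dy=-9->D
  (3,5):dx=-2,dy=-7->C; (3,6):dx=+2,dy=-4->D; (3,7):dx=+5,dy=-13->D; (4,5):dx=-3,dy=+2->D
  (4,6):dx=+1,dy=+5->C; (4,7):dx=+4,dy=-4->D; (5,6):dx=+4,dy=+3->C; (5,7):dx=+7,dy=-6->D
  (6,7):dx=+3,dy=-9->D
Step 2: C = 9, D = 12, total pairs = 21.
Step 3: tau = (C - D)/(n(n-1)/2) = (9 - 12)/21 = -0.142857.
Step 4: Exact two-sided p-value (enumerate n! = 5040 permutations of y under H0): p = 0.772619.
Step 5: alpha = 0.05. fail to reject H0.

tau_b = -0.1429 (C=9, D=12), p = 0.772619, fail to reject H0.


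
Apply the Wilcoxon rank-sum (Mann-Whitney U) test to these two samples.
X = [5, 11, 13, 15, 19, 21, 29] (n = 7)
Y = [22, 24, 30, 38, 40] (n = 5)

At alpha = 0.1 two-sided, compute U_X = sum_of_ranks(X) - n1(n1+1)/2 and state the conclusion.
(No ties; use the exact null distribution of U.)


Step 1: Combine and sort all 12 observations; assign midranks.
sorted (value, group): (5,X), (11,X), (13,X), (15,X), (19,X), (21,X), (22,Y), (24,Y), (29,X), (30,Y), (38,Y), (40,Y)
ranks: 5->1, 11->2, 13->3, 15->4, 19->5, 21->6, 22->7, 24->8, 29->9, 30->10, 38->11, 40->12
Step 2: Rank sum for X: R1 = 1 + 2 + 3 + 4 + 5 + 6 + 9 = 30.
Step 3: U_X = R1 - n1(n1+1)/2 = 30 - 7*8/2 = 30 - 28 = 2.
       U_Y = n1*n2 - U_X = 35 - 2 = 33.
Step 4: No ties, so the exact null distribution of U (based on enumerating the C(12,7) = 792 equally likely rank assignments) gives the two-sided p-value.
Step 5: p-value = 0.010101; compare to alpha = 0.1. reject H0.

U_X = 2, p = 0.010101, reject H0 at alpha = 0.1.


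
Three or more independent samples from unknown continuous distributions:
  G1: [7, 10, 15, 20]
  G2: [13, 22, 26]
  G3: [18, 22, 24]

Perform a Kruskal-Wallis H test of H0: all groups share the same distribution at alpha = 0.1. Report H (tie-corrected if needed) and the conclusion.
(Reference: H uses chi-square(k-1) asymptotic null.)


Step 1: Combine all N = 10 observations and assign midranks.
sorted (value, group, rank): (7,G1,1), (10,G1,2), (13,G2,3), (15,G1,4), (18,G3,5), (20,G1,6), (22,G2,7.5), (22,G3,7.5), (24,G3,9), (26,G2,10)
Step 2: Sum ranks within each group.
R_1 = 13 (n_1 = 4)
R_2 = 20.5 (n_2 = 3)
R_3 = 21.5 (n_3 = 3)
Step 3: H = 12/(N(N+1)) * sum(R_i^2/n_i) - 3(N+1)
     = 12/(10*11) * (13^2/4 + 20.5^2/3 + 21.5^2/3) - 3*11
     = 0.109091 * 336.417 - 33
     = 3.700000.
Step 4: Ties present; correction factor C = 1 - 6/(10^3 - 10) = 0.993939. Corrected H = 3.700000 / 0.993939 = 3.722561.
Step 5: Under H0, H ~ chi^2(2); p-value = 0.155473.
Step 6: alpha = 0.1. fail to reject H0.

H = 3.7226, df = 2, p = 0.155473, fail to reject H0.


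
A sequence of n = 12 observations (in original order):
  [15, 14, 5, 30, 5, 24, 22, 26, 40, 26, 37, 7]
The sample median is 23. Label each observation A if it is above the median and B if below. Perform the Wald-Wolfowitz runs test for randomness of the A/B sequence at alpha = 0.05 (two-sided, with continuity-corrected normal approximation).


Step 1: Compute median = 23; label A = above, B = below.
Labels in order: BBBABABAAAAB  (n_A = 6, n_B = 6)
Step 2: Count runs R = 7.
Step 3: Under H0 (random ordering), E[R] = 2*n_A*n_B/(n_A+n_B) + 1 = 2*6*6/12 + 1 = 7.0000.
        Var[R] = 2*n_A*n_B*(2*n_A*n_B - n_A - n_B) / ((n_A+n_B)^2 * (n_A+n_B-1)) = 4320/1584 = 2.7273.
        SD[R] = 1.6514.
Step 4: R = E[R], so z = 0 with no continuity correction.
Step 5: Two-sided p-value via normal approximation = 2*(1 - Phi(|z|)) = 1.000000.
Step 6: alpha = 0.05. fail to reject H0.

R = 7, z = 0.0000, p = 1.000000, fail to reject H0.


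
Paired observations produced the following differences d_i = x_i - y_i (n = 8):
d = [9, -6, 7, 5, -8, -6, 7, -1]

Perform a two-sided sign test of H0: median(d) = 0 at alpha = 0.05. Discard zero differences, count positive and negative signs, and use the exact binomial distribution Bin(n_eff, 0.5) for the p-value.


Step 1: Discard zero differences. Original n = 8; n_eff = number of nonzero differences = 8.
Nonzero differences (with sign): +9, -6, +7, +5, -8, -6, +7, -1
Step 2: Count signs: positive = 4, negative = 4.
Step 3: Under H0: P(positive) = 0.5, so the number of positives S ~ Bin(8, 0.5).
Step 4: Two-sided exact p-value = sum of Bin(8,0.5) probabilities at or below the observed probability = 1.000000.
Step 5: alpha = 0.05. fail to reject H0.

n_eff = 8, pos = 4, neg = 4, p = 1.000000, fail to reject H0.


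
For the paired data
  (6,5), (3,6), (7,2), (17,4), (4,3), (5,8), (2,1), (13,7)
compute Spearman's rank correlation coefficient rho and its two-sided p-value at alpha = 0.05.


Step 1: Rank x and y separately (midranks; no ties here).
rank(x): 6->5, 3->2, 7->6, 17->8, 4->3, 5->4, 2->1, 13->7
rank(y): 5->5, 6->6, 2->2, 4->4, 3->3, 8->8, 1->1, 7->7
Step 2: d_i = R_x(i) - R_y(i); compute d_i^2.
  (5-5)^2=0, (2-6)^2=16, (6-2)^2=16, (8-4)^2=16, (3-3)^2=0, (4-8)^2=16, (1-1)^2=0, (7-7)^2=0
sum(d^2) = 64.
Step 3: rho = 1 - 6*64 / (8*(8^2 - 1)) = 1 - 384/504 = 0.238095.
Step 4: Under H0, t = rho * sqrt((n-2)/(1-rho^2)) = 0.6005 ~ t(6).
Step 5: Two-sided p-value from the t-distribution with 6 df = 0.570156.
Step 6: alpha = 0.05. fail to reject H0.

rho = 0.2381, p = 0.570156, fail to reject H0 at alpha = 0.05.


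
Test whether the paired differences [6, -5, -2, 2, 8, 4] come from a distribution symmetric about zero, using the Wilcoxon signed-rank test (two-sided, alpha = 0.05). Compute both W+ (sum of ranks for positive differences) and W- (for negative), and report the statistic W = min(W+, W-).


Step 1: Drop any zero differences (none here) and take |d_i|.
|d| = [6, 5, 2, 2, 8, 4]
Step 2: Midrank |d_i| (ties get averaged ranks).
ranks: |6|->5, |5|->4, |2|->1.5, |2|->1.5, |8|->6, |4|->3
Step 3: Attach original signs; sum ranks with positive sign and with negative sign.
W+ = 5 + 1.5 + 6 + 3 = 15.5
W- = 4 + 1.5 = 5.5
(Check: W+ + W- = 21 should equal n(n+1)/2 = 21.)
Step 4: Test statistic W = min(W+, W-) = 5.5.
Step 5: Ties in |d|, so use the tie-corrected normal approximation.
        E[W] = n(n+1)/4 = 6*7/4 = 10.5.
        Tie groups: |d|=2 (t=2); sum(t^3 - t) = 6.
        Var[W] = n(n+1)(2n+1)/24 - sum(t^3-t)/48 = 546/24 - 6/48 = 22.625.
        z = (W - E[W]) / sqrt(Var[W]) = (5.5 - 10.5) / 4.7566 = -1.0512.
        Two-sided p = 2*Phi(z) = 0.293177.
Step 6: alpha = 0.05. fail to reject H0.

W+ = 15.5, W- = 5.5, W = min = 5.5, p = 0.293177, fail to reject H0.


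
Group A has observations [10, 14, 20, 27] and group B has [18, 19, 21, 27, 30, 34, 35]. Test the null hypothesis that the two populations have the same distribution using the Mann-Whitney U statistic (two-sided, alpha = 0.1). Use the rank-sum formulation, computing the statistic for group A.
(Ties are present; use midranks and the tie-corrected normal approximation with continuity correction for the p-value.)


Step 1: Combine and sort all 11 observations; assign midranks.
sorted (value, group): (10,X), (14,X), (18,Y), (19,Y), (20,X), (21,Y), (27,X), (27,Y), (30,Y), (34,Y), (35,Y)
ranks: 10->1, 14->2, 18->3, 19->4, 20->5, 21->6, 27->7.5, 27->7.5, 30->9, 34->10, 35->11
Step 2: Rank sum for X: R1 = 1 + 2 + 5 + 7.5 = 15.5.
Step 3: U_X = R1 - n1(n1+1)/2 = 15.5 - 4*5/2 = 15.5 - 10 = 5.5.
       U_Y = n1*n2 - U_X = 28 - 5.5 = 22.5.
Step 4: Ties are present, so use the tie-corrected normal approximation (with continuity correction) for the p-value.
Step 5: p-value = 0.129695; compare to alpha = 0.1. fail to reject H0.

U_X = 5.5, p = 0.129695, fail to reject H0 at alpha = 0.1.


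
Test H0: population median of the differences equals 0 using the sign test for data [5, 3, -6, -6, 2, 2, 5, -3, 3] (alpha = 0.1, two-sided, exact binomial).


Step 1: Discard zero differences. Original n = 9; n_eff = number of nonzero differences = 9.
Nonzero differences (with sign): +5, +3, -6, -6, +2, +2, +5, -3, +3
Step 2: Count signs: positive = 6, negative = 3.
Step 3: Under H0: P(positive) = 0.5, so the number of positives S ~ Bin(9, 0.5).
Step 4: Two-sided exact p-value = sum of Bin(9,0.5) probabilities at or below the observed probability = 0.507812.
Step 5: alpha = 0.1. fail to reject H0.

n_eff = 9, pos = 6, neg = 3, p = 0.507812, fail to reject H0.


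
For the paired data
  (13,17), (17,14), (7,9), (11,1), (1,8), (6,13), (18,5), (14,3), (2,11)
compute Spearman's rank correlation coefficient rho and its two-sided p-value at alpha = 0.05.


Step 1: Rank x and y separately (midranks; no ties here).
rank(x): 13->6, 17->8, 7->4, 11->5, 1->1, 6->3, 18->9, 14->7, 2->2
rank(y): 17->9, 14->8, 9->5, 1->1, 8->4, 13->7, 5->3, 3->2, 11->6
Step 2: d_i = R_x(i) - R_y(i); compute d_i^2.
  (6-9)^2=9, (8-8)^2=0, (4-5)^2=1, (5-1)^2=16, (1-4)^2=9, (3-7)^2=16, (9-3)^2=36, (7-2)^2=25, (2-6)^2=16
sum(d^2) = 128.
Step 3: rho = 1 - 6*128 / (9*(9^2 - 1)) = 1 - 768/720 = -0.066667.
Step 4: Under H0, t = rho * sqrt((n-2)/(1-rho^2)) = -0.1768 ~ t(7).
Step 5: Two-sided p-value from the t-distribution with 7 df = 0.864690.
Step 6: alpha = 0.05. fail to reject H0.

rho = -0.0667, p = 0.864690, fail to reject H0 at alpha = 0.05.


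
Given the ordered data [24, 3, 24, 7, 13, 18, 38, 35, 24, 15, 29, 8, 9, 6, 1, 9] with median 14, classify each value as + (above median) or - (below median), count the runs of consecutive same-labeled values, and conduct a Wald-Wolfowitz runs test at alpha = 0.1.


Step 1: Compute median = 14; label A = above, B = below.
Labels in order: ABABBAAAAAABBBBB  (n_A = 8, n_B = 8)
Step 2: Count runs R = 6.
Step 3: Under H0 (random ordering), E[R] = 2*n_A*n_B/(n_A+n_B) + 1 = 2*8*8/16 + 1 = 9.0000.
        Var[R] = 2*n_A*n_B*(2*n_A*n_B - n_A - n_B) / ((n_A+n_B)^2 * (n_A+n_B-1)) = 14336/3840 = 3.7333.
        SD[R] = 1.9322.
Step 4: Continuity-corrected z = (R + 0.5 - E[R]) / SD[R] = (6 + 0.5 - 9.0000) / 1.9322 = -1.2939.
Step 5: Two-sided p-value via normal approximation = 2*(1 - Phi(|z|)) = 0.195709.
Step 6: alpha = 0.1. fail to reject H0.

R = 6, z = -1.2939, p = 0.195709, fail to reject H0.


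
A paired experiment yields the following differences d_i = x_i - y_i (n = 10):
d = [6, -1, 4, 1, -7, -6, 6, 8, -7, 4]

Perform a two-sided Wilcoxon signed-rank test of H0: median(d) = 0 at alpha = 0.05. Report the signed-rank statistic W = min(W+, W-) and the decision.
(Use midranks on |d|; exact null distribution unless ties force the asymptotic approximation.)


Step 1: Drop any zero differences (none here) and take |d_i|.
|d| = [6, 1, 4, 1, 7, 6, 6, 8, 7, 4]
Step 2: Midrank |d_i| (ties get averaged ranks).
ranks: |6|->6, |1|->1.5, |4|->3.5, |1|->1.5, |7|->8.5, |6|->6, |6|->6, |8|->10, |7|->8.5, |4|->3.5
Step 3: Attach original signs; sum ranks with positive sign and with negative sign.
W+ = 6 + 3.5 + 1.5 + 6 + 10 + 3.5 = 30.5
W- = 1.5 + 8.5 + 6 + 8.5 = 24.5
(Check: W+ + W- = 55 should equal n(n+1)/2 = 55.)
Step 4: Test statistic W = min(W+, W-) = 24.5.
Step 5: Ties in |d|, so use the tie-corrected normal approximation.
        E[W] = n(n+1)/4 = 10*11/4 = 27.5.
        Tie groups: |d|=1 (t=2), |d|=4 (t=2), |d|=6 (t=3), |d|=7 (t=2); sum(t^3 - t) = 42.
        Var[W] = n(n+1)(2n+1)/24 - sum(t^3-t)/48 = 2310/24 - 42/48 = 95.375.
        z = (W - E[W]) / sqrt(Var[W]) = (24.5 - 27.5) / 9.7660 = -0.3072.
        Two-sided p = 2*Phi(z) = 0.758700.
Step 6: alpha = 0.05. fail to reject H0.

W+ = 30.5, W- = 24.5, W = min = 24.5, p = 0.758700, fail to reject H0.


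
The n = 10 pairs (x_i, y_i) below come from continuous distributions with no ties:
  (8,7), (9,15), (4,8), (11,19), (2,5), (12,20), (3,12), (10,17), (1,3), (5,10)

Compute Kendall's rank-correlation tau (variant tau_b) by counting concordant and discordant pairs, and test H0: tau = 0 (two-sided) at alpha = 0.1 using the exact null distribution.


Step 1: Enumerate the 45 unordered pairs (i,j) with i<j and classify each by sign(x_j-x_i) * sign(y_j-y_i).
  (1,2):dx=+1,dy=+8->C; (1,3):dx=-4,dy=+1->D; (1,4):dx=+3,dy=+12->C; (1,5):dx=-6,dy=-2->C
  (1,6):dx=+4,dy=+13->C; (1,7):dx=-5,dy=+5->D; (1,8):dx=+2,dy=+10->C; (1,9):dx=-7,dy=-4->C
  (1,10):dx=-3,dy=+3->D; (2,3):dx=-5,dy=-7->C; (2,4):dx=+2,dy=+4->C; (2,5):dx=-7,dy=-10->C
  (2,6):dx=+3,dy=+5->C; (2,7):dx=-6,dy=-3->C; (2,8):dx=+1,dy=+2->C; (2,9):dx=-8,dy=-12->C
  (2,10):dx=-4,dy=-5->C; (3,4):dx=+7,dy=+11->C; (3,5):dx=-2,dy=-3->C; (3,6):dx=+8,dy=+12->C
  (3,7):dx=-1,dy=+4->D; (3,8):dx=+6,dy=+9->C; (3,9):dx=-3,dy=-5->C; (3,10):dx=+1,dy=+2->C
  (4,5):dx=-9,dy=-14->C; (4,6):dx=+1,dy=+1->C; (4,7):dx=-8,dy=-7->C; (4,8):dx=-1,dy=-2->C
  (4,9):dx=-10,dy=-16->C; (4,10):dx=-6,dy=-9->C; (5,6):dx=+10,dy=+15->C; (5,7):dx=+1,dy=+7->C
  (5,8):dx=+8,dy=+12->C; (5,9):dx=-1,dy=-2->C; (5,10):dx=+3,dy=+5->C; (6,7):dx=-9,dy=-8->C
  (6,8):dx=-2,dy=-3->C; (6,9):dx=-11,dy=-17->C; (6,10):dx=-7,dy=-10->C; (7,8):dx=+7,dy=+5->C
  (7,9):dx=-2,dy=-9->C; (7,10):dx=+2,dy=-2->D; (8,9):dx=-9,dy=-14->C; (8,10):dx=-5,dy=-7->C
  (9,10):dx=+4,dy=+7->C
Step 2: C = 40, D = 5, total pairs = 45.
Step 3: tau = (C - D)/(n(n-1)/2) = (40 - 5)/45 = 0.777778.
Step 4: Exact two-sided p-value (enumerate n! = 3628800 permutations of y under H0): p = 0.000946.
Step 5: alpha = 0.1. reject H0.

tau_b = 0.7778 (C=40, D=5), p = 0.000946, reject H0.


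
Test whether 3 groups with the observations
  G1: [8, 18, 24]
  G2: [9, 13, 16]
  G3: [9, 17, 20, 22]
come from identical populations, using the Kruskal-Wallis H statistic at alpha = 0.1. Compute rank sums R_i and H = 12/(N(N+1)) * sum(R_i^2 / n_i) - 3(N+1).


Step 1: Combine all N = 10 observations and assign midranks.
sorted (value, group, rank): (8,G1,1), (9,G2,2.5), (9,G3,2.5), (13,G2,4), (16,G2,5), (17,G3,6), (18,G1,7), (20,G3,8), (22,G3,9), (24,G1,10)
Step 2: Sum ranks within each group.
R_1 = 18 (n_1 = 3)
R_2 = 11.5 (n_2 = 3)
R_3 = 25.5 (n_3 = 4)
Step 3: H = 12/(N(N+1)) * sum(R_i^2/n_i) - 3(N+1)
     = 12/(10*11) * (18^2/3 + 11.5^2/3 + 25.5^2/4) - 3*11
     = 0.109091 * 314.646 - 33
     = 1.325000.
Step 4: Ties present; correction factor C = 1 - 6/(10^3 - 10) = 0.993939. Corrected H = 1.325000 / 0.993939 = 1.333079.
Step 5: Under H0, H ~ chi^2(2); p-value = 0.513482.
Step 6: alpha = 0.1. fail to reject H0.

H = 1.3331, df = 2, p = 0.513482, fail to reject H0.


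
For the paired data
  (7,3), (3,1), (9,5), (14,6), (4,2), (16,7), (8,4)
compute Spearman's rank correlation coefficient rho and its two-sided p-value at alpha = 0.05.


Step 1: Rank x and y separately (midranks; no ties here).
rank(x): 7->3, 3->1, 9->5, 14->6, 4->2, 16->7, 8->4
rank(y): 3->3, 1->1, 5->5, 6->6, 2->2, 7->7, 4->4
Step 2: d_i = R_x(i) - R_y(i); compute d_i^2.
  (3-3)^2=0, (1-1)^2=0, (5-5)^2=0, (6-6)^2=0, (2-2)^2=0, (7-7)^2=0, (4-4)^2=0
sum(d^2) = 0.
Step 3: rho = 1 - 6*0 / (7*(7^2 - 1)) = 1 - 0/336 = 1.000000.
Step 5: Two-sided p-value from the t-distribution with 5 df = 0.000000.
Step 6: alpha = 0.05. reject H0.

rho = 1.0000, p = 0.000000, reject H0 at alpha = 0.05.


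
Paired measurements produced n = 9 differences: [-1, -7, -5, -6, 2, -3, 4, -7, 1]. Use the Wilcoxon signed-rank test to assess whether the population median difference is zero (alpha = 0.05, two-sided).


Step 1: Drop any zero differences (none here) and take |d_i|.
|d| = [1, 7, 5, 6, 2, 3, 4, 7, 1]
Step 2: Midrank |d_i| (ties get averaged ranks).
ranks: |1|->1.5, |7|->8.5, |5|->6, |6|->7, |2|->3, |3|->4, |4|->5, |7|->8.5, |1|->1.5
Step 3: Attach original signs; sum ranks with positive sign and with negative sign.
W+ = 3 + 5 + 1.5 = 9.5
W- = 1.5 + 8.5 + 6 + 7 + 4 + 8.5 = 35.5
(Check: W+ + W- = 45 should equal n(n+1)/2 = 45.)
Step 4: Test statistic W = min(W+, W-) = 9.5.
Step 5: Ties in |d|, so use the tie-corrected normal approximation.
        E[W] = n(n+1)/4 = 9*10/4 = 22.5.
        Tie groups: |d|=1 (t=2), |d|=7 (t=2); sum(t^3 - t) = 12.
        Var[W] = n(n+1)(2n+1)/24 - sum(t^3-t)/48 = 1710/24 - 12/48 = 71.
        z = (W - E[W]) / sqrt(Var[W]) = (9.5 - 22.5) / 8.4261 = -1.5428.
        Two-sided p = 2*Phi(z) = 0.122875.
Step 6: alpha = 0.05. fail to reject H0.

W+ = 9.5, W- = 35.5, W = min = 9.5, p = 0.122875, fail to reject H0.


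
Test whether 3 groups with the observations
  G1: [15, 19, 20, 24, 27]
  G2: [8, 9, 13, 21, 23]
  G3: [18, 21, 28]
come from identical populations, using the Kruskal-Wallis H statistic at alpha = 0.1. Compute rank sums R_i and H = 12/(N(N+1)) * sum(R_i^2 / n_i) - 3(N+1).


Step 1: Combine all N = 13 observations and assign midranks.
sorted (value, group, rank): (8,G2,1), (9,G2,2), (13,G2,3), (15,G1,4), (18,G3,5), (19,G1,6), (20,G1,7), (21,G2,8.5), (21,G3,8.5), (23,G2,10), (24,G1,11), (27,G1,12), (28,G3,13)
Step 2: Sum ranks within each group.
R_1 = 40 (n_1 = 5)
R_2 = 24.5 (n_2 = 5)
R_3 = 26.5 (n_3 = 3)
Step 3: H = 12/(N(N+1)) * sum(R_i^2/n_i) - 3(N+1)
     = 12/(13*14) * (40^2/5 + 24.5^2/5 + 26.5^2/3) - 3*14
     = 0.065934 * 674.133 - 42
     = 2.448352.
Step 4: Ties present; correction factor C = 1 - 6/(13^3 - 13) = 0.997253. Corrected H = 2.448352 / 0.997253 = 2.455096.
Step 5: Under H0, H ~ chi^2(2); p-value = 0.293010.
Step 6: alpha = 0.1. fail to reject H0.

H = 2.4551, df = 2, p = 0.293010, fail to reject H0.


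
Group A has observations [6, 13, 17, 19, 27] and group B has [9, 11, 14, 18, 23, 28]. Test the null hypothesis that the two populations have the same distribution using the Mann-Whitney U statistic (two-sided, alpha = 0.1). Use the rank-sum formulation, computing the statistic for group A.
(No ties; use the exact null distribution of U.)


Step 1: Combine and sort all 11 observations; assign midranks.
sorted (value, group): (6,X), (9,Y), (11,Y), (13,X), (14,Y), (17,X), (18,Y), (19,X), (23,Y), (27,X), (28,Y)
ranks: 6->1, 9->2, 11->3, 13->4, 14->5, 17->6, 18->7, 19->8, 23->9, 27->10, 28->11
Step 2: Rank sum for X: R1 = 1 + 4 + 6 + 8 + 10 = 29.
Step 3: U_X = R1 - n1(n1+1)/2 = 29 - 5*6/2 = 29 - 15 = 14.
       U_Y = n1*n2 - U_X = 30 - 14 = 16.
Step 4: No ties, so the exact null distribution of U (based on enumerating the C(11,5) = 462 equally likely rank assignments) gives the two-sided p-value.
Step 5: p-value = 0.930736; compare to alpha = 0.1. fail to reject H0.

U_X = 14, p = 0.930736, fail to reject H0 at alpha = 0.1.


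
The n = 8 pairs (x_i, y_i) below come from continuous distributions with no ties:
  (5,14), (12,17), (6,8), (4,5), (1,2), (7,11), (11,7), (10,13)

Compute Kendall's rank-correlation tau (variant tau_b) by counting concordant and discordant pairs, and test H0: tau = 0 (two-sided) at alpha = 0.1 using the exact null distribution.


Step 1: Enumerate the 28 unordered pairs (i,j) with i<j and classify each by sign(x_j-x_i) * sign(y_j-y_i).
  (1,2):dx=+7,dy=+3->C; (1,3):dx=+1,dy=-6->D; (1,4):dx=-1,dy=-9->C; (1,5):dx=-4,dy=-12->C
  (1,6):dx=+2,dy=-3->D; (1,7):dx=+6,dy=-7->D; (1,8):dx=+5,dy=-1->D; (2,3):dx=-6,dy=-9->C
  (2,4):dx=-8,dy=-12->C; (2,5):dx=-11,dy=-15->C; (2,6):dx=-5,dy=-6->C; (2,7):dx=-1,dy=-10->C
  (2,8):dx=-2,dy=-4->C; (3,4):dx=-2,dy=-3->C; (3,5):dx=-5,dy=-6->C; (3,6):dx=+1,dy=+3->C
  (3,7):dx=+5,dy=-1->D; (3,8):dx=+4,dy=+5->C; (4,5):dx=-3,dy=-3->C; (4,6):dx=+3,dy=+6->C
  (4,7):dx=+7,dy=+2->C; (4,8):dx=+6,dy=+8->C; (5,6):dx=+6,dy=+9->C; (5,7):dx=+10,dy=+5->C
  (5,8):dx=+9,dy=+11->C; (6,7):dx=+4,dy=-4->D; (6,8):dx=+3,dy=+2->C; (7,8):dx=-1,dy=+6->D
Step 2: C = 21, D = 7, total pairs = 28.
Step 3: tau = (C - D)/(n(n-1)/2) = (21 - 7)/28 = 0.500000.
Step 4: Exact two-sided p-value (enumerate n! = 40320 permutations of y under H0): p = 0.108681.
Step 5: alpha = 0.1. fail to reject H0.

tau_b = 0.5000 (C=21, D=7), p = 0.108681, fail to reject H0.


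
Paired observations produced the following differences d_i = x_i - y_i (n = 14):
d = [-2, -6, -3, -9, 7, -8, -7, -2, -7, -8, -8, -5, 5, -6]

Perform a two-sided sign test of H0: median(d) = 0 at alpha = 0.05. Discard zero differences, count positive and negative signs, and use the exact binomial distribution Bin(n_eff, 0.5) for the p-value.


Step 1: Discard zero differences. Original n = 14; n_eff = number of nonzero differences = 14.
Nonzero differences (with sign): -2, -6, -3, -9, +7, -8, -7, -2, -7, -8, -8, -5, +5, -6
Step 2: Count signs: positive = 2, negative = 12.
Step 3: Under H0: P(positive) = 0.5, so the number of positives S ~ Bin(14, 0.5).
Step 4: Two-sided exact p-value = sum of Bin(14,0.5) probabilities at or below the observed probability = 0.012939.
Step 5: alpha = 0.05. reject H0.

n_eff = 14, pos = 2, neg = 12, p = 0.012939, reject H0.


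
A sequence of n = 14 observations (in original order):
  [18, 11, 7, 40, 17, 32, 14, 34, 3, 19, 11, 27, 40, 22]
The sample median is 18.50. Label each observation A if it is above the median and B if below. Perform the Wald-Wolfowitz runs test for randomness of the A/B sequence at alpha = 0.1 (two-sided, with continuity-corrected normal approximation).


Step 1: Compute median = 18.50; label A = above, B = below.
Labels in order: BBBABABABABAAA  (n_A = 7, n_B = 7)
Step 2: Count runs R = 10.
Step 3: Under H0 (random ordering), E[R] = 2*n_A*n_B/(n_A+n_B) + 1 = 2*7*7/14 + 1 = 8.0000.
        Var[R] = 2*n_A*n_B*(2*n_A*n_B - n_A - n_B) / ((n_A+n_B)^2 * (n_A+n_B-1)) = 8232/2548 = 3.2308.
        SD[R] = 1.7974.
Step 4: Continuity-corrected z = (R - 0.5 - E[R]) / SD[R] = (10 - 0.5 - 8.0000) / 1.7974 = 0.8345.
Step 5: Two-sided p-value via normal approximation = 2*(1 - Phi(|z|)) = 0.403986.
Step 6: alpha = 0.1. fail to reject H0.

R = 10, z = 0.8345, p = 0.403986, fail to reject H0.


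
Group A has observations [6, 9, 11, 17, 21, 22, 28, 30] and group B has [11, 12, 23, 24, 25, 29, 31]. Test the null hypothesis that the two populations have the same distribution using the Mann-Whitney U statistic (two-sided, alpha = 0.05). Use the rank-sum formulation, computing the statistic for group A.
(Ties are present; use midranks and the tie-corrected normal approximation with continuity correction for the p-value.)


Step 1: Combine and sort all 15 observations; assign midranks.
sorted (value, group): (6,X), (9,X), (11,X), (11,Y), (12,Y), (17,X), (21,X), (22,X), (23,Y), (24,Y), (25,Y), (28,X), (29,Y), (30,X), (31,Y)
ranks: 6->1, 9->2, 11->3.5, 11->3.5, 12->5, 17->6, 21->7, 22->8, 23->9, 24->10, 25->11, 28->12, 29->13, 30->14, 31->15
Step 2: Rank sum for X: R1 = 1 + 2 + 3.5 + 6 + 7 + 8 + 12 + 14 = 53.5.
Step 3: U_X = R1 - n1(n1+1)/2 = 53.5 - 8*9/2 = 53.5 - 36 = 17.5.
       U_Y = n1*n2 - U_X = 56 - 17.5 = 38.5.
Step 4: Ties are present, so use the tie-corrected normal approximation (with continuity correction) for the p-value.
Step 5: p-value = 0.246738; compare to alpha = 0.05. fail to reject H0.

U_X = 17.5, p = 0.246738, fail to reject H0 at alpha = 0.05.


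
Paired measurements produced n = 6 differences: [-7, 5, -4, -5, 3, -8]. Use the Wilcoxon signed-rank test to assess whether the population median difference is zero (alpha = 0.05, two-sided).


Step 1: Drop any zero differences (none here) and take |d_i|.
|d| = [7, 5, 4, 5, 3, 8]
Step 2: Midrank |d_i| (ties get averaged ranks).
ranks: |7|->5, |5|->3.5, |4|->2, |5|->3.5, |3|->1, |8|->6
Step 3: Attach original signs; sum ranks with positive sign and with negative sign.
W+ = 3.5 + 1 = 4.5
W- = 5 + 2 + 3.5 + 6 = 16.5
(Check: W+ + W- = 21 should equal n(n+1)/2 = 21.)
Step 4: Test statistic W = min(W+, W-) = 4.5.
Step 5: Ties in |d|, so use the tie-corrected normal approximation.
        E[W] = n(n+1)/4 = 6*7/4 = 10.5.
        Tie groups: |d|=5 (t=2); sum(t^3 - t) = 6.
        Var[W] = n(n+1)(2n+1)/24 - sum(t^3-t)/48 = 546/24 - 6/48 = 22.625.
        z = (W - E[W]) / sqrt(Var[W]) = (4.5 - 10.5) / 4.7566 = -1.2614.
        Two-sided p = 2*Phi(z) = 0.207160.
Step 6: alpha = 0.05. fail to reject H0.

W+ = 4.5, W- = 16.5, W = min = 4.5, p = 0.207160, fail to reject H0.


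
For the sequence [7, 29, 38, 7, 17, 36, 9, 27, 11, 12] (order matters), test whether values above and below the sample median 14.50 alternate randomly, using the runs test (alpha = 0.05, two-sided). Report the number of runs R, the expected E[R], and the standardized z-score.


Step 1: Compute median = 14.50; label A = above, B = below.
Labels in order: BAABAABABB  (n_A = 5, n_B = 5)
Step 2: Count runs R = 7.
Step 3: Under H0 (random ordering), E[R] = 2*n_A*n_B/(n_A+n_B) + 1 = 2*5*5/10 + 1 = 6.0000.
        Var[R] = 2*n_A*n_B*(2*n_A*n_B - n_A - n_B) / ((n_A+n_B)^2 * (n_A+n_B-1)) = 2000/900 = 2.2222.
        SD[R] = 1.4907.
Step 4: Continuity-corrected z = (R - 0.5 - E[R]) / SD[R] = (7 - 0.5 - 6.0000) / 1.4907 = 0.3354.
Step 5: Two-sided p-value via normal approximation = 2*(1 - Phi(|z|)) = 0.737316.
Step 6: alpha = 0.05. fail to reject H0.

R = 7, z = 0.3354, p = 0.737316, fail to reject H0.


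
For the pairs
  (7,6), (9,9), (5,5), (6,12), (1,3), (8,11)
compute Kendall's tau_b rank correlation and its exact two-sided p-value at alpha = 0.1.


Step 1: Enumerate the 15 unordered pairs (i,j) with i<j and classify each by sign(x_j-x_i) * sign(y_j-y_i).
  (1,2):dx=+2,dy=+3->C; (1,3):dx=-2,dy=-1->C; (1,4):dx=-1,dy=+6->D; (1,5):dx=-6,dy=-3->C
  (1,6):dx=+1,dy=+5->C; (2,3):dx=-4,dy=-4->C; (2,4):dx=-3,dy=+3->D; (2,5):dx=-8,dy=-6->C
  (2,6):dx=-1,dy=+2->D; (3,4):dx=+1,dy=+7->C; (3,5):dx=-4,dy=-2->C; (3,6):dx=+3,dy=+6->C
  (4,5):dx=-5,dy=-9->C; (4,6):dx=+2,dy=-1->D; (5,6):dx=+7,dy=+8->C
Step 2: C = 11, D = 4, total pairs = 15.
Step 3: tau = (C - D)/(n(n-1)/2) = (11 - 4)/15 = 0.466667.
Step 4: Exact two-sided p-value (enumerate n! = 720 permutations of y under H0): p = 0.272222.
Step 5: alpha = 0.1. fail to reject H0.

tau_b = 0.4667 (C=11, D=4), p = 0.272222, fail to reject H0.


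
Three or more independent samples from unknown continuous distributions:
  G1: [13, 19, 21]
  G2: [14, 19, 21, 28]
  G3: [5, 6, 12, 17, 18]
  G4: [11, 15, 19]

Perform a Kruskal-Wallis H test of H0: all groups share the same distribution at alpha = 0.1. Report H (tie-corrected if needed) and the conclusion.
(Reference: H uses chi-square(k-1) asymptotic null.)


Step 1: Combine all N = 15 observations and assign midranks.
sorted (value, group, rank): (5,G3,1), (6,G3,2), (11,G4,3), (12,G3,4), (13,G1,5), (14,G2,6), (15,G4,7), (17,G3,8), (18,G3,9), (19,G1,11), (19,G2,11), (19,G4,11), (21,G1,13.5), (21,G2,13.5), (28,G2,15)
Step 2: Sum ranks within each group.
R_1 = 29.5 (n_1 = 3)
R_2 = 45.5 (n_2 = 4)
R_3 = 24 (n_3 = 5)
R_4 = 21 (n_4 = 3)
Step 3: H = 12/(N(N+1)) * sum(R_i^2/n_i) - 3(N+1)
     = 12/(15*16) * (29.5^2/3 + 45.5^2/4 + 24^2/5 + 21^2/3) - 3*16
     = 0.050000 * 1069.85 - 48
     = 5.492292.
Step 4: Ties present; correction factor C = 1 - 30/(15^3 - 15) = 0.991071. Corrected H = 5.492292 / 0.991071 = 5.541772.
Step 5: Under H0, H ~ chi^2(3); p-value = 0.136161.
Step 6: alpha = 0.1. fail to reject H0.

H = 5.5418, df = 3, p = 0.136161, fail to reject H0.


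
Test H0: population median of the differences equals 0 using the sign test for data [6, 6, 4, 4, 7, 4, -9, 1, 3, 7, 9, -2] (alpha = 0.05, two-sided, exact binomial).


Step 1: Discard zero differences. Original n = 12; n_eff = number of nonzero differences = 12.
Nonzero differences (with sign): +6, +6, +4, +4, +7, +4, -9, +1, +3, +7, +9, -2
Step 2: Count signs: positive = 10, negative = 2.
Step 3: Under H0: P(positive) = 0.5, so the number of positives S ~ Bin(12, 0.5).
Step 4: Two-sided exact p-value = sum of Bin(12,0.5) probabilities at or below the observed probability = 0.038574.
Step 5: alpha = 0.05. reject H0.

n_eff = 12, pos = 10, neg = 2, p = 0.038574, reject H0.


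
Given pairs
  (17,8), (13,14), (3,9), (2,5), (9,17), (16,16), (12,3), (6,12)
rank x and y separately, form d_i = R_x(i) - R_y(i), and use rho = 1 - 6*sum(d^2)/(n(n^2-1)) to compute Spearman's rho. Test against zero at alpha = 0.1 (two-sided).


Step 1: Rank x and y separately (midranks; no ties here).
rank(x): 17->8, 13->6, 3->2, 2->1, 9->4, 16->7, 12->5, 6->3
rank(y): 8->3, 14->6, 9->4, 5->2, 17->8, 16->7, 3->1, 12->5
Step 2: d_i = R_x(i) - R_y(i); compute d_i^2.
  (8-3)^2=25, (6-6)^2=0, (2-4)^2=4, (1-2)^2=1, (4-8)^2=16, (7-7)^2=0, (5-1)^2=16, (3-5)^2=4
sum(d^2) = 66.
Step 3: rho = 1 - 6*66 / (8*(8^2 - 1)) = 1 - 396/504 = 0.214286.
Step 4: Under H0, t = rho * sqrt((n-2)/(1-rho^2)) = 0.5374 ~ t(6).
Step 5: Two-sided p-value from the t-distribution with 6 df = 0.610344.
Step 6: alpha = 0.1. fail to reject H0.

rho = 0.2143, p = 0.610344, fail to reject H0 at alpha = 0.1.


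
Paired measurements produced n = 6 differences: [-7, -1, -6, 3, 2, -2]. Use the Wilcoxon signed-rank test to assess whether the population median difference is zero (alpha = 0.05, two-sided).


Step 1: Drop any zero differences (none here) and take |d_i|.
|d| = [7, 1, 6, 3, 2, 2]
Step 2: Midrank |d_i| (ties get averaged ranks).
ranks: |7|->6, |1|->1, |6|->5, |3|->4, |2|->2.5, |2|->2.5
Step 3: Attach original signs; sum ranks with positive sign and with negative sign.
W+ = 4 + 2.5 = 6.5
W- = 6 + 1 + 5 + 2.5 = 14.5
(Check: W+ + W- = 21 should equal n(n+1)/2 = 21.)
Step 4: Test statistic W = min(W+, W-) = 6.5.
Step 5: Ties in |d|, so use the tie-corrected normal approximation.
        E[W] = n(n+1)/4 = 6*7/4 = 10.5.
        Tie groups: |d|=2 (t=2); sum(t^3 - t) = 6.
        Var[W] = n(n+1)(2n+1)/24 - sum(t^3-t)/48 = 546/24 - 6/48 = 22.625.
        z = (W - E[W]) / sqrt(Var[W]) = (6.5 - 10.5) / 4.7566 = -0.8409.
        Two-sided p = 2*Phi(z) = 0.400381.
Step 6: alpha = 0.05. fail to reject H0.

W+ = 6.5, W- = 14.5, W = min = 6.5, p = 0.400381, fail to reject H0.


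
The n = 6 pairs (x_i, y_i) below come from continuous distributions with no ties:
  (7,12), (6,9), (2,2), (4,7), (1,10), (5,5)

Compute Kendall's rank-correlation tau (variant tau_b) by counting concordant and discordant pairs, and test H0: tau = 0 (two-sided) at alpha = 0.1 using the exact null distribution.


Step 1: Enumerate the 15 unordered pairs (i,j) with i<j and classify each by sign(x_j-x_i) * sign(y_j-y_i).
  (1,2):dx=-1,dy=-3->C; (1,3):dx=-5,dy=-10->C; (1,4):dx=-3,dy=-5->C; (1,5):dx=-6,dy=-2->C
  (1,6):dx=-2,dy=-7->C; (2,3):dx=-4,dy=-7->C; (2,4):dx=-2,dy=-2->C; (2,5):dx=-5,dy=+1->D
  (2,6):dx=-1,dy=-4->C; (3,4):dx=+2,dy=+5->C; (3,5):dx=-1,dy=+8->D; (3,6):dx=+3,dy=+3->C
  (4,5):dx=-3,dy=+3->D; (4,6):dx=+1,dy=-2->D; (5,6):dx=+4,dy=-5->D
Step 2: C = 10, D = 5, total pairs = 15.
Step 3: tau = (C - D)/(n(n-1)/2) = (10 - 5)/15 = 0.333333.
Step 4: Exact two-sided p-value (enumerate n! = 720 permutations of y under H0): p = 0.469444.
Step 5: alpha = 0.1. fail to reject H0.

tau_b = 0.3333 (C=10, D=5), p = 0.469444, fail to reject H0.


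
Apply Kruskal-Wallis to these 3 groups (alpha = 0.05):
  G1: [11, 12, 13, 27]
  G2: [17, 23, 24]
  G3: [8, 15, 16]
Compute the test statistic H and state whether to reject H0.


Step 1: Combine all N = 10 observations and assign midranks.
sorted (value, group, rank): (8,G3,1), (11,G1,2), (12,G1,3), (13,G1,4), (15,G3,5), (16,G3,6), (17,G2,7), (23,G2,8), (24,G2,9), (27,G1,10)
Step 2: Sum ranks within each group.
R_1 = 19 (n_1 = 4)
R_2 = 24 (n_2 = 3)
R_3 = 12 (n_3 = 3)
Step 3: H = 12/(N(N+1)) * sum(R_i^2/n_i) - 3(N+1)
     = 12/(10*11) * (19^2/4 + 24^2/3 + 12^2/3) - 3*11
     = 0.109091 * 330.25 - 33
     = 3.027273.
Step 4: No ties, so H is used without correction.
Step 5: Under H0, H ~ chi^2(2); p-value = 0.220108.
Step 6: alpha = 0.05. fail to reject H0.

H = 3.0273, df = 2, p = 0.220108, fail to reject H0.


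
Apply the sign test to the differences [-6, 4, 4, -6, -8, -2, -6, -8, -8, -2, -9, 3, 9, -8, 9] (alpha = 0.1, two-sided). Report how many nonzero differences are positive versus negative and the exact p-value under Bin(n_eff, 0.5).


Step 1: Discard zero differences. Original n = 15; n_eff = number of nonzero differences = 15.
Nonzero differences (with sign): -6, +4, +4, -6, -8, -2, -6, -8, -8, -2, -9, +3, +9, -8, +9
Step 2: Count signs: positive = 5, negative = 10.
Step 3: Under H0: P(positive) = 0.5, so the number of positives S ~ Bin(15, 0.5).
Step 4: Two-sided exact p-value = sum of Bin(15,0.5) probabilities at or below the observed probability = 0.301758.
Step 5: alpha = 0.1. fail to reject H0.

n_eff = 15, pos = 5, neg = 10, p = 0.301758, fail to reject H0.


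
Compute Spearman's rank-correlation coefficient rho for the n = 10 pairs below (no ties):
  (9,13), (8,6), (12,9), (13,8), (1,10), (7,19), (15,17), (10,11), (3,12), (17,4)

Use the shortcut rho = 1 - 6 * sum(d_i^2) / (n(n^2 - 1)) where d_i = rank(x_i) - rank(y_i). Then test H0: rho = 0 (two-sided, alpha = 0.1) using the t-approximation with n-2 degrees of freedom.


Step 1: Rank x and y separately (midranks; no ties here).
rank(x): 9->5, 8->4, 12->7, 13->8, 1->1, 7->3, 15->9, 10->6, 3->2, 17->10
rank(y): 13->8, 6->2, 9->4, 8->3, 10->5, 19->10, 17->9, 11->6, 12->7, 4->1
Step 2: d_i = R_x(i) - R_y(i); compute d_i^2.
  (5-8)^2=9, (4-2)^2=4, (7-4)^2=9, (8-3)^2=25, (1-5)^2=16, (3-10)^2=49, (9-9)^2=0, (6-6)^2=0, (2-7)^2=25, (10-1)^2=81
sum(d^2) = 218.
Step 3: rho = 1 - 6*218 / (10*(10^2 - 1)) = 1 - 1308/990 = -0.321212.
Step 4: Under H0, t = rho * sqrt((n-2)/(1-rho^2)) = -0.9594 ~ t(8).
Step 5: Two-sided p-value from the t-distribution with 8 df = 0.365468.
Step 6: alpha = 0.1. fail to reject H0.

rho = -0.3212, p = 0.365468, fail to reject H0 at alpha = 0.1.


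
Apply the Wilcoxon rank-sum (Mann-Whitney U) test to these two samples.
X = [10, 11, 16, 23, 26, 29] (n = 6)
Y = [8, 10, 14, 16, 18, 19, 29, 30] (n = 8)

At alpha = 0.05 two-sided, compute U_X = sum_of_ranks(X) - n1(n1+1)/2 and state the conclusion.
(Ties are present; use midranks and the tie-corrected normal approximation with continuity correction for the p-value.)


Step 1: Combine and sort all 14 observations; assign midranks.
sorted (value, group): (8,Y), (10,X), (10,Y), (11,X), (14,Y), (16,X), (16,Y), (18,Y), (19,Y), (23,X), (26,X), (29,X), (29,Y), (30,Y)
ranks: 8->1, 10->2.5, 10->2.5, 11->4, 14->5, 16->6.5, 16->6.5, 18->8, 19->9, 23->10, 26->11, 29->12.5, 29->12.5, 30->14
Step 2: Rank sum for X: R1 = 2.5 + 4 + 6.5 + 10 + 11 + 12.5 = 46.5.
Step 3: U_X = R1 - n1(n1+1)/2 = 46.5 - 6*7/2 = 46.5 - 21 = 25.5.
       U_Y = n1*n2 - U_X = 48 - 25.5 = 22.5.
Step 4: Ties are present, so use the tie-corrected normal approximation (with continuity correction) for the p-value.
Step 5: p-value = 0.896941; compare to alpha = 0.05. fail to reject H0.

U_X = 25.5, p = 0.896941, fail to reject H0 at alpha = 0.05.


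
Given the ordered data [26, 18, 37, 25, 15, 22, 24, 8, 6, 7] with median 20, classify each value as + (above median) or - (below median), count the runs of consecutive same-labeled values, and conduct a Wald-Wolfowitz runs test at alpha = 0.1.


Step 1: Compute median = 20; label A = above, B = below.
Labels in order: ABAABAABBB  (n_A = 5, n_B = 5)
Step 2: Count runs R = 6.
Step 3: Under H0 (random ordering), E[R] = 2*n_A*n_B/(n_A+n_B) + 1 = 2*5*5/10 + 1 = 6.0000.
        Var[R] = 2*n_A*n_B*(2*n_A*n_B - n_A - n_B) / ((n_A+n_B)^2 * (n_A+n_B-1)) = 2000/900 = 2.2222.
        SD[R] = 1.4907.
Step 4: R = E[R], so z = 0 with no continuity correction.
Step 5: Two-sided p-value via normal approximation = 2*(1 - Phi(|z|)) = 1.000000.
Step 6: alpha = 0.1. fail to reject H0.

R = 6, z = 0.0000, p = 1.000000, fail to reject H0.


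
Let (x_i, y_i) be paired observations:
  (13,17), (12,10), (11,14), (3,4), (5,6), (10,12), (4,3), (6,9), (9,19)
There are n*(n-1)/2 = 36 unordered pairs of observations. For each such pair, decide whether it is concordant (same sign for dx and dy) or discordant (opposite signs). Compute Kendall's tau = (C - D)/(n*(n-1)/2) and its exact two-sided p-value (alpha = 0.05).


Step 1: Enumerate the 36 unordered pairs (i,j) with i<j and classify each by sign(x_j-x_i) * sign(y_j-y_i).
  (1,2):dx=-1,dy=-7->C; (1,3):dx=-2,dy=-3->C; (1,4):dx=-10,dy=-13->C; (1,5):dx=-8,dy=-11->C
  (1,6):dx=-3,dy=-5->C; (1,7):dx=-9,dy=-14->C; (1,8):dx=-7,dy=-8->C; (1,9):dx=-4,dy=+2->D
  (2,3):dx=-1,dy=+4->D; (2,4):dx=-9,dy=-6->C; (2,5):dx=-7,dy=-4->C; (2,6):dx=-2,dy=+2->D
  (2,7):dx=-8,dy=-7->C; (2,8):dx=-6,dy=-1->C; (2,9):dx=-3,dy=+9->D; (3,4):dx=-8,dy=-10->C
  (3,5):dx=-6,dy=-8->C; (3,6):dx=-1,dy=-2->C; (3,7):dx=-7,dy=-11->C; (3,8):dx=-5,dy=-5->C
  (3,9):dx=-2,dy=+5->D; (4,5):dx=+2,dy=+2->C; (4,6):dx=+7,dy=+8->C; (4,7):dx=+1,dy=-1->D
  (4,8):dx=+3,dy=+5->C; (4,9):dx=+6,dy=+15->C; (5,6):dx=+5,dy=+6->C; (5,7):dx=-1,dy=-3->C
  (5,8):dx=+1,dy=+3->C; (5,9):dx=+4,dy=+13->C; (6,7):dx=-6,dy=-9->C; (6,8):dx=-4,dy=-3->C
  (6,9):dx=-1,dy=+7->D; (7,8):dx=+2,dy=+6->C; (7,9):dx=+5,dy=+16->C; (8,9):dx=+3,dy=+10->C
Step 2: C = 29, D = 7, total pairs = 36.
Step 3: tau = (C - D)/(n(n-1)/2) = (29 - 7)/36 = 0.611111.
Step 4: Exact two-sided p-value (enumerate n! = 362880 permutations of y under H0): p = 0.024741.
Step 5: alpha = 0.05. reject H0.

tau_b = 0.6111 (C=29, D=7), p = 0.024741, reject H0.


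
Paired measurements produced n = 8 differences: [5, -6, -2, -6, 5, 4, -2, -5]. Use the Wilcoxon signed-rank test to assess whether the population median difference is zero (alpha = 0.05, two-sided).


Step 1: Drop any zero differences (none here) and take |d_i|.
|d| = [5, 6, 2, 6, 5, 4, 2, 5]
Step 2: Midrank |d_i| (ties get averaged ranks).
ranks: |5|->5, |6|->7.5, |2|->1.5, |6|->7.5, |5|->5, |4|->3, |2|->1.5, |5|->5
Step 3: Attach original signs; sum ranks with positive sign and with negative sign.
W+ = 5 + 5 + 3 = 13
W- = 7.5 + 1.5 + 7.5 + 1.5 + 5 = 23
(Check: W+ + W- = 36 should equal n(n+1)/2 = 36.)
Step 4: Test statistic W = min(W+, W-) = 13.
Step 5: Ties in |d|, so use the tie-corrected normal approximation.
        E[W] = n(n+1)/4 = 8*9/4 = 18.
        Tie groups: |d|=2 (t=2), |d|=5 (t=3), |d|=6 (t=2); sum(t^3 - t) = 36.
        Var[W] = n(n+1)(2n+1)/24 - sum(t^3-t)/48 = 1224/24 - 36/48 = 50.25.
        z = (W - E[W]) / sqrt(Var[W]) = (13 - 18) / 7.0887 = -0.7053.
        Two-sided p = 2*Phi(z) = 0.480595.
Step 6: alpha = 0.05. fail to reject H0.

W+ = 13, W- = 23, W = min = 13, p = 0.480595, fail to reject H0.


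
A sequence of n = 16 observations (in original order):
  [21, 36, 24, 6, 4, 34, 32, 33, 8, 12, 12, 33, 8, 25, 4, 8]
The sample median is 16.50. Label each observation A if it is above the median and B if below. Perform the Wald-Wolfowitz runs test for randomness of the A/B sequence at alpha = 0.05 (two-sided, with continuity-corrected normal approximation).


Step 1: Compute median = 16.50; label A = above, B = below.
Labels in order: AAABBAAABBBABABB  (n_A = 8, n_B = 8)
Step 2: Count runs R = 8.
Step 3: Under H0 (random ordering), E[R] = 2*n_A*n_B/(n_A+n_B) + 1 = 2*8*8/16 + 1 = 9.0000.
        Var[R] = 2*n_A*n_B*(2*n_A*n_B - n_A - n_B) / ((n_A+n_B)^2 * (n_A+n_B-1)) = 14336/3840 = 3.7333.
        SD[R] = 1.9322.
Step 4: Continuity-corrected z = (R + 0.5 - E[R]) / SD[R] = (8 + 0.5 - 9.0000) / 1.9322 = -0.2588.
Step 5: Two-sided p-value via normal approximation = 2*(1 - Phi(|z|)) = 0.795809.
Step 6: alpha = 0.05. fail to reject H0.

R = 8, z = -0.2588, p = 0.795809, fail to reject H0.


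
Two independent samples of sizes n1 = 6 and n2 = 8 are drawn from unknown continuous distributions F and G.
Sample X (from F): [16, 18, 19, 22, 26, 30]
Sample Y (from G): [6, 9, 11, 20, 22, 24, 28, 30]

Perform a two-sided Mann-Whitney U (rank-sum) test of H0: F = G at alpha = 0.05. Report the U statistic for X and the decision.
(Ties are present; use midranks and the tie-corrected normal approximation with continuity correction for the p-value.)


Step 1: Combine and sort all 14 observations; assign midranks.
sorted (value, group): (6,Y), (9,Y), (11,Y), (16,X), (18,X), (19,X), (20,Y), (22,X), (22,Y), (24,Y), (26,X), (28,Y), (30,X), (30,Y)
ranks: 6->1, 9->2, 11->3, 16->4, 18->5, 19->6, 20->7, 22->8.5, 22->8.5, 24->10, 26->11, 28->12, 30->13.5, 30->13.5
Step 2: Rank sum for X: R1 = 4 + 5 + 6 + 8.5 + 11 + 13.5 = 48.
Step 3: U_X = R1 - n1(n1+1)/2 = 48 - 6*7/2 = 48 - 21 = 27.
       U_Y = n1*n2 - U_X = 48 - 27 = 21.
Step 4: Ties are present, so use the tie-corrected normal approximation (with continuity correction) for the p-value.
Step 5: p-value = 0.746347; compare to alpha = 0.05. fail to reject H0.

U_X = 27, p = 0.746347, fail to reject H0 at alpha = 0.05.
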